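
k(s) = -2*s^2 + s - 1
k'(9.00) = -35.00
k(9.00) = -154.00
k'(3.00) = -11.00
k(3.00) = -16.00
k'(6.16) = -23.64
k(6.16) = -70.73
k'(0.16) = 0.36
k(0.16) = -0.89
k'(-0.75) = 4.00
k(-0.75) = -2.88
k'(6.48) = -24.92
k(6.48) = -78.50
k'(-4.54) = 19.16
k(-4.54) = -46.76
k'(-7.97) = 32.88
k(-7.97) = -136.01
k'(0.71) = -1.84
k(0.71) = -1.30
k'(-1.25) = 6.00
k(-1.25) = -5.38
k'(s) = 1 - 4*s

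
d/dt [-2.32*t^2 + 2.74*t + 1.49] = 2.74 - 4.64*t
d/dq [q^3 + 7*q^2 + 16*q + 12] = 3*q^2 + 14*q + 16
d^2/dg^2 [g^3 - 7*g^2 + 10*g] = 6*g - 14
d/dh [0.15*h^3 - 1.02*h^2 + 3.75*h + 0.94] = 0.45*h^2 - 2.04*h + 3.75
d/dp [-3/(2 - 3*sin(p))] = -9*cos(p)/(3*sin(p) - 2)^2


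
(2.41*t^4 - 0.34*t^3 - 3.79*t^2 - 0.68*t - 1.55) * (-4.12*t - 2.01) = -9.9292*t^5 - 3.4433*t^4 + 16.2982*t^3 + 10.4195*t^2 + 7.7528*t + 3.1155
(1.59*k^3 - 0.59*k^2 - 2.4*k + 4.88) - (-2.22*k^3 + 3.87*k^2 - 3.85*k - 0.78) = 3.81*k^3 - 4.46*k^2 + 1.45*k + 5.66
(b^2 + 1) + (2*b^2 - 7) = 3*b^2 - 6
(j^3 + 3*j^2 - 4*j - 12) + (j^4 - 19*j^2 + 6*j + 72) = j^4 + j^3 - 16*j^2 + 2*j + 60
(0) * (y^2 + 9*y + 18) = 0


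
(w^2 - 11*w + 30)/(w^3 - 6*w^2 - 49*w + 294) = (w - 5)/(w^2 - 49)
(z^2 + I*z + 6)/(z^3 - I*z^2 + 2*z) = (z + 3*I)/(z*(z + I))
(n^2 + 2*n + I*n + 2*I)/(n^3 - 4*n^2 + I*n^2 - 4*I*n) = (n + 2)/(n*(n - 4))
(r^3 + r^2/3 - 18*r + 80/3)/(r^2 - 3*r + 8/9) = 3*(r^2 + 3*r - 10)/(3*r - 1)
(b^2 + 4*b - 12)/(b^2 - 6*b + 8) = (b + 6)/(b - 4)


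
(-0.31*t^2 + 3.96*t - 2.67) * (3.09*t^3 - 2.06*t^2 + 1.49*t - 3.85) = -0.9579*t^5 + 12.875*t^4 - 16.8698*t^3 + 12.5941*t^2 - 19.2243*t + 10.2795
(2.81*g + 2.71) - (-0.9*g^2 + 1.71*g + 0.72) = 0.9*g^2 + 1.1*g + 1.99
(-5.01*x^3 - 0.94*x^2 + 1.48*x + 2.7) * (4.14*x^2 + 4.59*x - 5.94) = -20.7414*x^5 - 26.8875*x^4 + 31.572*x^3 + 23.5548*x^2 + 3.6018*x - 16.038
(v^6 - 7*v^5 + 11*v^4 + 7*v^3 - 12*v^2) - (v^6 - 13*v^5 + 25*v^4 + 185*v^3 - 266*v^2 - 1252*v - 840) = 6*v^5 - 14*v^4 - 178*v^3 + 254*v^2 + 1252*v + 840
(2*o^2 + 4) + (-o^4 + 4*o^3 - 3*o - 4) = -o^4 + 4*o^3 + 2*o^2 - 3*o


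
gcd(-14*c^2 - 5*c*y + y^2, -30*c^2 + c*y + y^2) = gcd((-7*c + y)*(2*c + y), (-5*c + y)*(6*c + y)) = 1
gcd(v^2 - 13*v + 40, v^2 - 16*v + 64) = v - 8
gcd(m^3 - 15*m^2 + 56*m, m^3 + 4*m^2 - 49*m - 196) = m - 7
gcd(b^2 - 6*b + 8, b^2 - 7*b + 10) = b - 2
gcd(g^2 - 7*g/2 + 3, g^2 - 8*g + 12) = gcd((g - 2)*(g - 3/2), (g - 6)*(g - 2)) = g - 2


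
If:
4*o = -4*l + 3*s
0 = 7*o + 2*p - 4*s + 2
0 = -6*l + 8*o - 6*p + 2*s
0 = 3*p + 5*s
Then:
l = 216/931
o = -90/931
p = -40/133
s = 24/133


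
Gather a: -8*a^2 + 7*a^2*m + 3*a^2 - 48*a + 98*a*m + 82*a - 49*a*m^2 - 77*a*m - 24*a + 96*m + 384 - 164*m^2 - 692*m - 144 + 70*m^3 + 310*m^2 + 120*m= a^2*(7*m - 5) + a*(-49*m^2 + 21*m + 10) + 70*m^3 + 146*m^2 - 476*m + 240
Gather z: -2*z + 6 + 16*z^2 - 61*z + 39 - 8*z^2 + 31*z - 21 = 8*z^2 - 32*z + 24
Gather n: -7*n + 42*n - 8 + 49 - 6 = 35*n + 35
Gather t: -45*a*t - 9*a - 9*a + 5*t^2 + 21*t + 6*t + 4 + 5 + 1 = -18*a + 5*t^2 + t*(27 - 45*a) + 10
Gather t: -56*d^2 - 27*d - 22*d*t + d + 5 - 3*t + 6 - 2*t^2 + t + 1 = -56*d^2 - 26*d - 2*t^2 + t*(-22*d - 2) + 12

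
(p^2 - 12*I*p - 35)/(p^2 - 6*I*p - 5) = (p - 7*I)/(p - I)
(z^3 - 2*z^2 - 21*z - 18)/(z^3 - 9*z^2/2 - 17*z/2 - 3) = 2*(z + 3)/(2*z + 1)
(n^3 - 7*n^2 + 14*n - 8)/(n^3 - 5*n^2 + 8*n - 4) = (n - 4)/(n - 2)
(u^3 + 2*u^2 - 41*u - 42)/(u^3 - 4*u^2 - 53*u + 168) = (u^2 - 5*u - 6)/(u^2 - 11*u + 24)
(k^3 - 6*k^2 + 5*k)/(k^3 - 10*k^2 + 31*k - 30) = k*(k - 1)/(k^2 - 5*k + 6)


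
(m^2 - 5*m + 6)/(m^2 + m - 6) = (m - 3)/(m + 3)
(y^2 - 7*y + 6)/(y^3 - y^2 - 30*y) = (y - 1)/(y*(y + 5))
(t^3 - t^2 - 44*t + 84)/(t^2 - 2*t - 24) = (t^2 + 5*t - 14)/(t + 4)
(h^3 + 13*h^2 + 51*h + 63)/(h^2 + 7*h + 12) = (h^2 + 10*h + 21)/(h + 4)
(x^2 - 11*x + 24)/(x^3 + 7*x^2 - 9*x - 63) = (x - 8)/(x^2 + 10*x + 21)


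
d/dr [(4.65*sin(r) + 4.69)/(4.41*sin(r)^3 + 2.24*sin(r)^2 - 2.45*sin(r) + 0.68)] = (-41.013*sin(r)^3 - 72.4647*sin(r)^2 - 21.0112*sin(r) + 14.6525)*cos(r)/(19.4481*sin(r)^6 + 19.7568*sin(r)^5 - 16.5914*sin(r)^4 - 4.9784*sin(r)^3 + 9.0489*sin(r)^2 - 3.332*sin(r) + 0.4624)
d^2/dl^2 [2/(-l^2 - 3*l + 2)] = 4*(l^2 + 3*l - (2*l + 3)^2 - 2)/(l^2 + 3*l - 2)^3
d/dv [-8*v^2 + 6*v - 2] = 6 - 16*v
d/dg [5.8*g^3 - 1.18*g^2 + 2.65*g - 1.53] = 17.4*g^2 - 2.36*g + 2.65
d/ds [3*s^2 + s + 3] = 6*s + 1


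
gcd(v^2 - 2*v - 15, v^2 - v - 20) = v - 5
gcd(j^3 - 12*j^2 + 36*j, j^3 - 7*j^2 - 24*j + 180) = j^2 - 12*j + 36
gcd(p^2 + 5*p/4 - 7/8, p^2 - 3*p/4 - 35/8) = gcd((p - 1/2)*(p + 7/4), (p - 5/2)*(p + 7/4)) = p + 7/4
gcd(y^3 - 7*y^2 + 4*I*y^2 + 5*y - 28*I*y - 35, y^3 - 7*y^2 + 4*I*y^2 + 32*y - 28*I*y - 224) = y - 7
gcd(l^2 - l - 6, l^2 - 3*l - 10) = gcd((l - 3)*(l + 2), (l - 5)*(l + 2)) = l + 2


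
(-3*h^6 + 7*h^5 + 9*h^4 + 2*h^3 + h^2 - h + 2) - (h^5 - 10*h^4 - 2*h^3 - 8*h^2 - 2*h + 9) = -3*h^6 + 6*h^5 + 19*h^4 + 4*h^3 + 9*h^2 + h - 7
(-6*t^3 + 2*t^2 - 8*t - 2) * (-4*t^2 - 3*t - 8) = 24*t^5 + 10*t^4 + 74*t^3 + 16*t^2 + 70*t + 16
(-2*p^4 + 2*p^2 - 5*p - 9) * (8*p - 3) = -16*p^5 + 6*p^4 + 16*p^3 - 46*p^2 - 57*p + 27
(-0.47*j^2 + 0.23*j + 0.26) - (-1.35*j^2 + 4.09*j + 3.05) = 0.88*j^2 - 3.86*j - 2.79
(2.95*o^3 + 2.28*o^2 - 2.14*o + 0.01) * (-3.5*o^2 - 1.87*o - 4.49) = -10.325*o^5 - 13.4965*o^4 - 10.0191*o^3 - 6.2704*o^2 + 9.5899*o - 0.0449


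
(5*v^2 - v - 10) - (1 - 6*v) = 5*v^2 + 5*v - 11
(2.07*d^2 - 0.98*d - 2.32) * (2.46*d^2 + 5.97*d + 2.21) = 5.0922*d^4 + 9.9471*d^3 - 6.9831*d^2 - 16.0162*d - 5.1272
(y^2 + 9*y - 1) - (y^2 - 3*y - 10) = 12*y + 9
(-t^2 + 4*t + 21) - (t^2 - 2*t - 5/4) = -2*t^2 + 6*t + 89/4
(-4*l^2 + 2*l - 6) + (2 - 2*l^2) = -6*l^2 + 2*l - 4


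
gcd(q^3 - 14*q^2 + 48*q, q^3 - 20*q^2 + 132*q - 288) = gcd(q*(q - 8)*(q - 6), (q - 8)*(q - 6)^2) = q^2 - 14*q + 48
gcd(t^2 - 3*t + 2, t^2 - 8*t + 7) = t - 1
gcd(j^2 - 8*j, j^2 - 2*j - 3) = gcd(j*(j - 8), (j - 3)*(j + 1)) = 1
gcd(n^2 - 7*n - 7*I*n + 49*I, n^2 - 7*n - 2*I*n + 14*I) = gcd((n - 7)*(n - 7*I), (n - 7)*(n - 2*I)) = n - 7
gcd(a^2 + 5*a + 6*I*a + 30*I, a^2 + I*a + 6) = 1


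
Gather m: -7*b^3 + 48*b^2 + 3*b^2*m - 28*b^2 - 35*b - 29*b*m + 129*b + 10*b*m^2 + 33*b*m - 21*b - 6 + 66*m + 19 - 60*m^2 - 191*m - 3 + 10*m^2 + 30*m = -7*b^3 + 20*b^2 + 73*b + m^2*(10*b - 50) + m*(3*b^2 + 4*b - 95) + 10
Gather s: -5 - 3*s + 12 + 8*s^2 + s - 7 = 8*s^2 - 2*s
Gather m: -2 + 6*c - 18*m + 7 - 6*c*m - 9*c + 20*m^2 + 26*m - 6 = -3*c + 20*m^2 + m*(8 - 6*c) - 1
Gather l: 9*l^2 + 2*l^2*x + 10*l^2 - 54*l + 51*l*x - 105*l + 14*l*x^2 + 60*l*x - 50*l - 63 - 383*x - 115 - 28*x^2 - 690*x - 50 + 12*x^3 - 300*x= l^2*(2*x + 19) + l*(14*x^2 + 111*x - 209) + 12*x^3 - 28*x^2 - 1373*x - 228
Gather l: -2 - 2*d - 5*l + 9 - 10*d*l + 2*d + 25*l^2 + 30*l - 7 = 25*l^2 + l*(25 - 10*d)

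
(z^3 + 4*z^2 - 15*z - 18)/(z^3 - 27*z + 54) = (z + 1)/(z - 3)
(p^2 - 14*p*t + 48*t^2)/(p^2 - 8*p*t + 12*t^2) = (p - 8*t)/(p - 2*t)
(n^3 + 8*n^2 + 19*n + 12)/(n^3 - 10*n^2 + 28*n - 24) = (n^3 + 8*n^2 + 19*n + 12)/(n^3 - 10*n^2 + 28*n - 24)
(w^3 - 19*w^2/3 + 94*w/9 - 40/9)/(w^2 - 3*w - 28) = (-9*w^3 + 57*w^2 - 94*w + 40)/(9*(-w^2 + 3*w + 28))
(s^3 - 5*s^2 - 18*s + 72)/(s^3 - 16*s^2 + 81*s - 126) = (s + 4)/(s - 7)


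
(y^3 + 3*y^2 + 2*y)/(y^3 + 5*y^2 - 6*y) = (y^2 + 3*y + 2)/(y^2 + 5*y - 6)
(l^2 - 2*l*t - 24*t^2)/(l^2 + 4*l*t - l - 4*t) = (l - 6*t)/(l - 1)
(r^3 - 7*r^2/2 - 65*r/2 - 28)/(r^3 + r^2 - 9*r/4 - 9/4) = 2*(2*r^2 - 9*r - 56)/(4*r^2 - 9)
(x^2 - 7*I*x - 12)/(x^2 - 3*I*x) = (x - 4*I)/x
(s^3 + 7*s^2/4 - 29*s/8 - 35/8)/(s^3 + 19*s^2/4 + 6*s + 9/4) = (8*s^2 + 6*s - 35)/(2*(4*s^2 + 15*s + 9))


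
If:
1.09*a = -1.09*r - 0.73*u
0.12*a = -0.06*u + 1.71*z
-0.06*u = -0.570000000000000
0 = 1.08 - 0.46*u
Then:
No Solution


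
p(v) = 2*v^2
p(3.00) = 18.00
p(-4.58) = 41.95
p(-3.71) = 27.53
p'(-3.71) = -14.84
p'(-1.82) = -7.28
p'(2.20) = 8.80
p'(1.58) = 6.32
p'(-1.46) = -5.84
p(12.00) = 288.00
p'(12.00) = 48.00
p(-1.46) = 4.26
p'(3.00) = 12.00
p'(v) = 4*v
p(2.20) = 9.68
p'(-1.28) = -5.12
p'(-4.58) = -18.32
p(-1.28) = 3.28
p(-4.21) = 35.45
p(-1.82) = 6.62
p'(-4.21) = -16.84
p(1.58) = 4.99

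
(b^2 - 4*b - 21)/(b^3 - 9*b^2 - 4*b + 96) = (b - 7)/(b^2 - 12*b + 32)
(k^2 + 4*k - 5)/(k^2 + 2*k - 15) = (k - 1)/(k - 3)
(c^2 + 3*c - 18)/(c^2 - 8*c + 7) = (c^2 + 3*c - 18)/(c^2 - 8*c + 7)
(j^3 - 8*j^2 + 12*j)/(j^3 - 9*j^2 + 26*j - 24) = j*(j - 6)/(j^2 - 7*j + 12)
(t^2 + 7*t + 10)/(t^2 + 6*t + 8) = (t + 5)/(t + 4)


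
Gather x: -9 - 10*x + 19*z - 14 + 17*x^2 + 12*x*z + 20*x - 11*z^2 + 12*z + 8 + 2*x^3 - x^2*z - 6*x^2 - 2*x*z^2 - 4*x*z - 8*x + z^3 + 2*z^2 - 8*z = 2*x^3 + x^2*(11 - z) + x*(-2*z^2 + 8*z + 2) + z^3 - 9*z^2 + 23*z - 15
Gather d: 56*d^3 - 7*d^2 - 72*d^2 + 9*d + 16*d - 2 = 56*d^3 - 79*d^2 + 25*d - 2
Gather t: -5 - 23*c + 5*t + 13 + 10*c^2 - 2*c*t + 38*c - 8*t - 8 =10*c^2 + 15*c + t*(-2*c - 3)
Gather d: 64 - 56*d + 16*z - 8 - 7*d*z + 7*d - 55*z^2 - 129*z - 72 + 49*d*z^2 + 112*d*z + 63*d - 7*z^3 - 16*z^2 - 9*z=d*(49*z^2 + 105*z + 14) - 7*z^3 - 71*z^2 - 122*z - 16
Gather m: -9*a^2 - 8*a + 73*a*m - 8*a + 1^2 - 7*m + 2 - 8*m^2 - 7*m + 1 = -9*a^2 - 16*a - 8*m^2 + m*(73*a - 14) + 4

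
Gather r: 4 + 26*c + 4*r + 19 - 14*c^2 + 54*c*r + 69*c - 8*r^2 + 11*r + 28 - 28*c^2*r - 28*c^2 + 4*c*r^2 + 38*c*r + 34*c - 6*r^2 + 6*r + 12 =-42*c^2 + 129*c + r^2*(4*c - 14) + r*(-28*c^2 + 92*c + 21) + 63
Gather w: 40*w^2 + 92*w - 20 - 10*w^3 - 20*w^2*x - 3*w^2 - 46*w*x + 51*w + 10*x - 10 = -10*w^3 + w^2*(37 - 20*x) + w*(143 - 46*x) + 10*x - 30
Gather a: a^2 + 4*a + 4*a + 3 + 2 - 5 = a^2 + 8*a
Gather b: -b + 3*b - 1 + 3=2*b + 2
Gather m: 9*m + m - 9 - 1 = 10*m - 10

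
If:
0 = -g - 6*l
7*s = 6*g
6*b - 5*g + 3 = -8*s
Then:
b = -13*s/36 - 1/2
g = 7*s/6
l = -7*s/36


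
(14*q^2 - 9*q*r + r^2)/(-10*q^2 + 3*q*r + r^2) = (-7*q + r)/(5*q + r)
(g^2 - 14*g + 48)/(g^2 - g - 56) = (g - 6)/(g + 7)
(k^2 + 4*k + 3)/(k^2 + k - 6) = (k + 1)/(k - 2)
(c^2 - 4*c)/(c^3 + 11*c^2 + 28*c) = (c - 4)/(c^2 + 11*c + 28)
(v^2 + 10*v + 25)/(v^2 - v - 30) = (v + 5)/(v - 6)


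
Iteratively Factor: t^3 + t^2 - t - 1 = (t - 1)*(t^2 + 2*t + 1) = (t - 1)*(t + 1)*(t + 1)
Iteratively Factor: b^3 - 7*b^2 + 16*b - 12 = (b - 2)*(b^2 - 5*b + 6) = (b - 2)^2*(b - 3)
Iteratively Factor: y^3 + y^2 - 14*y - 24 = (y + 2)*(y^2 - y - 12) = (y - 4)*(y + 2)*(y + 3)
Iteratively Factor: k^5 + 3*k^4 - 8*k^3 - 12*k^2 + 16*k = (k - 1)*(k^4 + 4*k^3 - 4*k^2 - 16*k) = k*(k - 1)*(k^3 + 4*k^2 - 4*k - 16) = k*(k - 1)*(k + 2)*(k^2 + 2*k - 8) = k*(k - 2)*(k - 1)*(k + 2)*(k + 4)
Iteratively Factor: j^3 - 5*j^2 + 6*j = (j)*(j^2 - 5*j + 6) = j*(j - 3)*(j - 2)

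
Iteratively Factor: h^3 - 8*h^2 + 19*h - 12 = (h - 3)*(h^2 - 5*h + 4) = (h - 3)*(h - 1)*(h - 4)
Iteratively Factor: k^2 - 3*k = (k)*(k - 3)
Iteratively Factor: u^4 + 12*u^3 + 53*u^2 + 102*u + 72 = (u + 4)*(u^3 + 8*u^2 + 21*u + 18) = (u + 3)*(u + 4)*(u^2 + 5*u + 6) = (u + 3)^2*(u + 4)*(u + 2)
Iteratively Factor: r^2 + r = (r + 1)*(r)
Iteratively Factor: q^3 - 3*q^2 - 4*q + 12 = (q - 2)*(q^2 - q - 6) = (q - 3)*(q - 2)*(q + 2)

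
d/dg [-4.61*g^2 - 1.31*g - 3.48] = -9.22*g - 1.31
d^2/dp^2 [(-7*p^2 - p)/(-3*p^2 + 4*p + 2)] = 2*(93*p^3 + 126*p^2 + 18*p + 20)/(27*p^6 - 108*p^5 + 90*p^4 + 80*p^3 - 60*p^2 - 48*p - 8)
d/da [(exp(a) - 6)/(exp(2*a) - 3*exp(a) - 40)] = (-(exp(a) - 6)*(2*exp(a) - 3) + exp(2*a) - 3*exp(a) - 40)*exp(a)/(-exp(2*a) + 3*exp(a) + 40)^2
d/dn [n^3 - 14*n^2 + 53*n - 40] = 3*n^2 - 28*n + 53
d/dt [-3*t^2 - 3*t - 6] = -6*t - 3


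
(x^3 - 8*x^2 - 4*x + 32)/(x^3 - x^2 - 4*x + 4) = (x - 8)/(x - 1)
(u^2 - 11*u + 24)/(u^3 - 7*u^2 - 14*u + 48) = (u - 3)/(u^2 + u - 6)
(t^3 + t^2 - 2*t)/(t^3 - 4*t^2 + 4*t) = (t^2 + t - 2)/(t^2 - 4*t + 4)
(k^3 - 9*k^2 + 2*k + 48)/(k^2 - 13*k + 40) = (k^2 - k - 6)/(k - 5)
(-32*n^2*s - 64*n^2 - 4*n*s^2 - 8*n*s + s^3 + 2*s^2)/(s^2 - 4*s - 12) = (-32*n^2 - 4*n*s + s^2)/(s - 6)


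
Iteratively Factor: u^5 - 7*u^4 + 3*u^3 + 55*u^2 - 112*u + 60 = (u - 2)*(u^4 - 5*u^3 - 7*u^2 + 41*u - 30) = (u - 5)*(u - 2)*(u^3 - 7*u + 6) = (u - 5)*(u - 2)^2*(u^2 + 2*u - 3) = (u - 5)*(u - 2)^2*(u + 3)*(u - 1)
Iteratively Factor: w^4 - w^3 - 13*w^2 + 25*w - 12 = (w - 1)*(w^3 - 13*w + 12) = (w - 1)^2*(w^2 + w - 12) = (w - 3)*(w - 1)^2*(w + 4)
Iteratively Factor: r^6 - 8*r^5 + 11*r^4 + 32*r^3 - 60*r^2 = (r + 2)*(r^5 - 10*r^4 + 31*r^3 - 30*r^2) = (r - 5)*(r + 2)*(r^4 - 5*r^3 + 6*r^2) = (r - 5)*(r - 3)*(r + 2)*(r^3 - 2*r^2) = r*(r - 5)*(r - 3)*(r + 2)*(r^2 - 2*r) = r^2*(r - 5)*(r - 3)*(r + 2)*(r - 2)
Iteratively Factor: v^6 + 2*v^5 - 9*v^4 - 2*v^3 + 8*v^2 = (v - 1)*(v^5 + 3*v^4 - 6*v^3 - 8*v^2) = (v - 2)*(v - 1)*(v^4 + 5*v^3 + 4*v^2) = (v - 2)*(v - 1)*(v + 1)*(v^3 + 4*v^2) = v*(v - 2)*(v - 1)*(v + 1)*(v^2 + 4*v) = v^2*(v - 2)*(v - 1)*(v + 1)*(v + 4)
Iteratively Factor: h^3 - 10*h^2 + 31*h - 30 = (h - 2)*(h^2 - 8*h + 15) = (h - 5)*(h - 2)*(h - 3)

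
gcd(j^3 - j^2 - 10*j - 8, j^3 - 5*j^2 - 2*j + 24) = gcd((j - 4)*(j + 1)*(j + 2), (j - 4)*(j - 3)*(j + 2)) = j^2 - 2*j - 8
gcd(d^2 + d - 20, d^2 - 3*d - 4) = d - 4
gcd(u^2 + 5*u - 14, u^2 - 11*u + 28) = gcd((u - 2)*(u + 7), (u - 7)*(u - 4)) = 1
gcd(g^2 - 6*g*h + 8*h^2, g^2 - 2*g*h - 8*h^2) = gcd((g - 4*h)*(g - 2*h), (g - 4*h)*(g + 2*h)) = g - 4*h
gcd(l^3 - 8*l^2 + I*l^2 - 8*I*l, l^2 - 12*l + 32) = l - 8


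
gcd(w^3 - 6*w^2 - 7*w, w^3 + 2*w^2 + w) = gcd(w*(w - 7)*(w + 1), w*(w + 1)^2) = w^2 + w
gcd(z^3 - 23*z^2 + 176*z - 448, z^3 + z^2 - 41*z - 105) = z - 7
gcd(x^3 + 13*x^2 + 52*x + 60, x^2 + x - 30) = x + 6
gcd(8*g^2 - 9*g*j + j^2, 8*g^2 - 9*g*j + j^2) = 8*g^2 - 9*g*j + j^2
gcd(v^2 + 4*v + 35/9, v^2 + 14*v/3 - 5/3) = 1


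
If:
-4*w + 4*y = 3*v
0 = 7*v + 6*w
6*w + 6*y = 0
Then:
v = 0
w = 0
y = 0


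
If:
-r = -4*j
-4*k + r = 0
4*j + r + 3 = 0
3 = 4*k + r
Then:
No Solution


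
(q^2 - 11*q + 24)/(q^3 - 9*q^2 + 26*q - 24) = (q - 8)/(q^2 - 6*q + 8)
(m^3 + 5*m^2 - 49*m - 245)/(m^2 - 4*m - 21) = (m^2 + 12*m + 35)/(m + 3)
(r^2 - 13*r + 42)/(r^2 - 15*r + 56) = (r - 6)/(r - 8)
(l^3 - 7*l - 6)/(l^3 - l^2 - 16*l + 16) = (l^3 - 7*l - 6)/(l^3 - l^2 - 16*l + 16)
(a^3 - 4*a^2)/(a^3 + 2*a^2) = (a - 4)/(a + 2)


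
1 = 1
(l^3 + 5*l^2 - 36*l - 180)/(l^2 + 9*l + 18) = (l^2 - l - 30)/(l + 3)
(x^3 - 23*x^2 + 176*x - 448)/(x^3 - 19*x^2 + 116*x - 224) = (x - 8)/(x - 4)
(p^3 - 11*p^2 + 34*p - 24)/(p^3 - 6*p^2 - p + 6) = (p - 4)/(p + 1)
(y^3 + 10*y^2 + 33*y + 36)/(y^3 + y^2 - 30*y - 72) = (y + 3)/(y - 6)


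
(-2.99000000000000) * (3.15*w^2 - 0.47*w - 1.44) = -9.4185*w^2 + 1.4053*w + 4.3056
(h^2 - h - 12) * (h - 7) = h^3 - 8*h^2 - 5*h + 84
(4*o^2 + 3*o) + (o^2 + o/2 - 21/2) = 5*o^2 + 7*o/2 - 21/2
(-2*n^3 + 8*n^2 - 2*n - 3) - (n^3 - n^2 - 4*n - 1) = -3*n^3 + 9*n^2 + 2*n - 2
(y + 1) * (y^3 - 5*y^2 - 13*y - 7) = y^4 - 4*y^3 - 18*y^2 - 20*y - 7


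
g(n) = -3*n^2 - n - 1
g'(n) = -6*n - 1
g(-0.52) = -1.29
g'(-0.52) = 2.12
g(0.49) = -2.21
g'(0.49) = -3.94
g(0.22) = -1.37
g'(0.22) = -2.32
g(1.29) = -7.28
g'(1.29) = -8.74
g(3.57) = -42.80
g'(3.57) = -22.42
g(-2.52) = -17.53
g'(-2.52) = 14.12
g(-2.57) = -18.24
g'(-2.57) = 14.42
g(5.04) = -82.24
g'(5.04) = -31.24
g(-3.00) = -25.00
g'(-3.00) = 17.00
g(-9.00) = -235.00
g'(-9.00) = 53.00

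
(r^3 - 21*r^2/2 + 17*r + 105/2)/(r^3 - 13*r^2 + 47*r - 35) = (r + 3/2)/(r - 1)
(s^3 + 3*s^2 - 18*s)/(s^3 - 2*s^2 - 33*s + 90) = s/(s - 5)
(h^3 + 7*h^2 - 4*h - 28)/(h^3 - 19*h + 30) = (h^2 + 9*h + 14)/(h^2 + 2*h - 15)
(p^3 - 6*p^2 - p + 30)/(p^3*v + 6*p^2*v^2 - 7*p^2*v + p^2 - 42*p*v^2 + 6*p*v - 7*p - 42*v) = (p^3 - 6*p^2 - p + 30)/(p^3*v + 6*p^2*v^2 - 7*p^2*v + p^2 - 42*p*v^2 + 6*p*v - 7*p - 42*v)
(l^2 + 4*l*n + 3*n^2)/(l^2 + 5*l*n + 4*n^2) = (l + 3*n)/(l + 4*n)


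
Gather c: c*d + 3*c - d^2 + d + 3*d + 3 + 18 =c*(d + 3) - d^2 + 4*d + 21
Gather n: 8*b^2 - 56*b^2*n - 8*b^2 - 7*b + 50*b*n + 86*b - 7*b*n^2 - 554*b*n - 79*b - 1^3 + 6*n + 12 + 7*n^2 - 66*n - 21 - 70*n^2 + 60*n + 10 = n^2*(-7*b - 63) + n*(-56*b^2 - 504*b)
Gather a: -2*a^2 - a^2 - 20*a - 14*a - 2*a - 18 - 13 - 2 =-3*a^2 - 36*a - 33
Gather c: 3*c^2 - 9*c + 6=3*c^2 - 9*c + 6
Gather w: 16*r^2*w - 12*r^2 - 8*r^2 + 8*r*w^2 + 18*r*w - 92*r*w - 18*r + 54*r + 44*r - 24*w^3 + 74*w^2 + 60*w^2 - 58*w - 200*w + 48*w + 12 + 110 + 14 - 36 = -20*r^2 + 80*r - 24*w^3 + w^2*(8*r + 134) + w*(16*r^2 - 74*r - 210) + 100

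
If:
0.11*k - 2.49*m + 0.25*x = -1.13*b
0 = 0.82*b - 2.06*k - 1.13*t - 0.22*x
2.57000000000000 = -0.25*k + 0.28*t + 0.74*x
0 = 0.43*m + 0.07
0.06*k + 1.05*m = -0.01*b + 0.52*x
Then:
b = 0.21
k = -4.04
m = -0.16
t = 7.66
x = -0.79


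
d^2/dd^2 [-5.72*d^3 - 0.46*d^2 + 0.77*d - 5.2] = -34.32*d - 0.92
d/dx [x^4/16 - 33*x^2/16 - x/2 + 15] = x^3/4 - 33*x/8 - 1/2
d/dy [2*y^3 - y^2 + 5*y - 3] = 6*y^2 - 2*y + 5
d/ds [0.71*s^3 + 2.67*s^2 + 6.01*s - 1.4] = 2.13*s^2 + 5.34*s + 6.01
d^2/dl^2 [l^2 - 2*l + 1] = 2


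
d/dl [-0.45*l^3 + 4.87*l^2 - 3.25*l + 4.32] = -1.35*l^2 + 9.74*l - 3.25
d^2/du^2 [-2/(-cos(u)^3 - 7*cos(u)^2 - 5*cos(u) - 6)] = 2*((23*cos(u) + 56*cos(2*u) + 9*cos(3*u))*(cos(u)^3 + 7*cos(u)^2 + 5*cos(u) + 6)/4 + 2*(3*cos(u)^2 + 14*cos(u) + 5)^2*sin(u)^2)/(cos(u)^3 + 7*cos(u)^2 + 5*cos(u) + 6)^3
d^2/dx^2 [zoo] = 0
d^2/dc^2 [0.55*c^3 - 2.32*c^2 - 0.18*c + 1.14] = 3.3*c - 4.64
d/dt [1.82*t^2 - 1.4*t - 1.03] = 3.64*t - 1.4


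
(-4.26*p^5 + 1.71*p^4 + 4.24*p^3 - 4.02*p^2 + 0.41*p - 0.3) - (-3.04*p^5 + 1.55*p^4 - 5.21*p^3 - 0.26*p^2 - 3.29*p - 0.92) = -1.22*p^5 + 0.16*p^4 + 9.45*p^3 - 3.76*p^2 + 3.7*p + 0.62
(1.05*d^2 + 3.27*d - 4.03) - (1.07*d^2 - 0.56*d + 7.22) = -0.02*d^2 + 3.83*d - 11.25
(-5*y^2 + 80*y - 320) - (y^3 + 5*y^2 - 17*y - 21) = -y^3 - 10*y^2 + 97*y - 299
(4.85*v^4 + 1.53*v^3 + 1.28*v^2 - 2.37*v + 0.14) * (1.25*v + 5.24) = 6.0625*v^5 + 27.3265*v^4 + 9.6172*v^3 + 3.7447*v^2 - 12.2438*v + 0.7336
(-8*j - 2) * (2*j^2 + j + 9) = -16*j^3 - 12*j^2 - 74*j - 18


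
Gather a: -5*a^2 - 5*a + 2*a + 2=-5*a^2 - 3*a + 2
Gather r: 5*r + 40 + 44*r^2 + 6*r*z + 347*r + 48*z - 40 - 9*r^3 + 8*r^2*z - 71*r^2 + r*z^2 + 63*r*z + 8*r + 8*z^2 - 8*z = -9*r^3 + r^2*(8*z - 27) + r*(z^2 + 69*z + 360) + 8*z^2 + 40*z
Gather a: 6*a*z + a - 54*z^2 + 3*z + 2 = a*(6*z + 1) - 54*z^2 + 3*z + 2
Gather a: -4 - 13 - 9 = -26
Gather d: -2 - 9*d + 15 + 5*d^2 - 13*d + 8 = 5*d^2 - 22*d + 21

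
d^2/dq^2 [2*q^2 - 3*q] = 4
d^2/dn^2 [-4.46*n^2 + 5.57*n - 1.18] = -8.92000000000000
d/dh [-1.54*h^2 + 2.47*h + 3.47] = 2.47 - 3.08*h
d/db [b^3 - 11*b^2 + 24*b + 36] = 3*b^2 - 22*b + 24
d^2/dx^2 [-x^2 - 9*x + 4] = -2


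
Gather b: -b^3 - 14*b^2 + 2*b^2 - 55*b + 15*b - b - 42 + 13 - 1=-b^3 - 12*b^2 - 41*b - 30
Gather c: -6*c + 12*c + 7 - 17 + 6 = 6*c - 4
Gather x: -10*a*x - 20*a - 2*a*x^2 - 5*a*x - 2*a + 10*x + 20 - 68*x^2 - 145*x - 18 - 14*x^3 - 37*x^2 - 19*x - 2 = -22*a - 14*x^3 + x^2*(-2*a - 105) + x*(-15*a - 154)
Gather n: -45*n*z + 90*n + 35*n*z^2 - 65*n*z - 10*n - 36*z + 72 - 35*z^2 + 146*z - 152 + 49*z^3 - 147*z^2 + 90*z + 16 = n*(35*z^2 - 110*z + 80) + 49*z^3 - 182*z^2 + 200*z - 64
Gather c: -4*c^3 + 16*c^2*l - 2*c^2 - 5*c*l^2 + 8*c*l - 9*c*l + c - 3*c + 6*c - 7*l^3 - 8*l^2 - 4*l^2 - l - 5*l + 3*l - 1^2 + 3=-4*c^3 + c^2*(16*l - 2) + c*(-5*l^2 - l + 4) - 7*l^3 - 12*l^2 - 3*l + 2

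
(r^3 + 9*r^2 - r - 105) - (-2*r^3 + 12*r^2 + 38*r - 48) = 3*r^3 - 3*r^2 - 39*r - 57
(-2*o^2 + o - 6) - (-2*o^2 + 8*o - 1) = -7*o - 5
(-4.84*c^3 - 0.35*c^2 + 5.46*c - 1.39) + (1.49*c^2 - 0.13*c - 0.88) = -4.84*c^3 + 1.14*c^2 + 5.33*c - 2.27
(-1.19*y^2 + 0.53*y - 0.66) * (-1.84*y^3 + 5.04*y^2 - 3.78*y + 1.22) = 2.1896*y^5 - 6.9728*y^4 + 8.3838*y^3 - 6.7816*y^2 + 3.1414*y - 0.8052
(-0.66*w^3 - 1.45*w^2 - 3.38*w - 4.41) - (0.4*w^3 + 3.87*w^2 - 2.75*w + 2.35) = -1.06*w^3 - 5.32*w^2 - 0.63*w - 6.76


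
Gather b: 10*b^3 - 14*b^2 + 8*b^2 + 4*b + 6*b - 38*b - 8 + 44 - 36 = 10*b^3 - 6*b^2 - 28*b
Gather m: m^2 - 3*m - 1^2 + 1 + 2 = m^2 - 3*m + 2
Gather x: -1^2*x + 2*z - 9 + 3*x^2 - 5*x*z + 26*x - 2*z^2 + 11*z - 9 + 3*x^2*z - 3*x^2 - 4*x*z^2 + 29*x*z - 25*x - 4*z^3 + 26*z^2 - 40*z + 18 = 3*x^2*z + x*(-4*z^2 + 24*z) - 4*z^3 + 24*z^2 - 27*z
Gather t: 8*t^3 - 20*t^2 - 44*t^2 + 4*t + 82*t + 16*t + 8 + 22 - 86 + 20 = 8*t^3 - 64*t^2 + 102*t - 36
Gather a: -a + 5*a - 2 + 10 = 4*a + 8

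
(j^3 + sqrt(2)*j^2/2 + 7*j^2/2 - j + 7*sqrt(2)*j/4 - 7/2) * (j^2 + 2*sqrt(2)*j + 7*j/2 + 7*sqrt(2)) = j^5 + 5*sqrt(2)*j^4/2 + 7*j^4 + 53*j^3/4 + 35*sqrt(2)*j^3/2 + 7*j^2 + 229*sqrt(2)*j^2/8 - 14*sqrt(2)*j + 49*j/4 - 49*sqrt(2)/2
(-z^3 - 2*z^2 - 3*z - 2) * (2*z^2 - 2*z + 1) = -2*z^5 - 2*z^4 - 3*z^3 + z - 2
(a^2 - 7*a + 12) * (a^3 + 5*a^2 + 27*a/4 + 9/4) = a^5 - 2*a^4 - 65*a^3/4 + 15*a^2 + 261*a/4 + 27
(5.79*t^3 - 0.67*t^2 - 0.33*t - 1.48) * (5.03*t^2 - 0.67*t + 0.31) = 29.1237*t^5 - 7.2494*t^4 + 0.5839*t^3 - 7.431*t^2 + 0.8893*t - 0.4588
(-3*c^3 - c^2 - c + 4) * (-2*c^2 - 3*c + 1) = 6*c^5 + 11*c^4 + 2*c^3 - 6*c^2 - 13*c + 4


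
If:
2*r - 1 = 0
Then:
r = 1/2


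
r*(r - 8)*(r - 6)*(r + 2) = r^4 - 12*r^3 + 20*r^2 + 96*r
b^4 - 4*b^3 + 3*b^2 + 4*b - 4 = (b - 2)^2*(b - 1)*(b + 1)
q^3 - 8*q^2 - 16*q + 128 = (q - 8)*(q - 4)*(q + 4)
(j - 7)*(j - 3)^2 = j^3 - 13*j^2 + 51*j - 63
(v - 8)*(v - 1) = v^2 - 9*v + 8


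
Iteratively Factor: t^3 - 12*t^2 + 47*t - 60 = (t - 3)*(t^2 - 9*t + 20) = (t - 4)*(t - 3)*(t - 5)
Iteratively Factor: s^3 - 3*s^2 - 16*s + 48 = (s - 3)*(s^2 - 16) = (s - 3)*(s + 4)*(s - 4)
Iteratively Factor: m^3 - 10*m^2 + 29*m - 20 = (m - 5)*(m^2 - 5*m + 4) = (m - 5)*(m - 4)*(m - 1)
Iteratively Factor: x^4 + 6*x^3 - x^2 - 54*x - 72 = (x + 2)*(x^3 + 4*x^2 - 9*x - 36) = (x + 2)*(x + 4)*(x^2 - 9) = (x + 2)*(x + 3)*(x + 4)*(x - 3)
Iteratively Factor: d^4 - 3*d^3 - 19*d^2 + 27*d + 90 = (d - 5)*(d^3 + 2*d^2 - 9*d - 18) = (d - 5)*(d + 2)*(d^2 - 9) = (d - 5)*(d + 2)*(d + 3)*(d - 3)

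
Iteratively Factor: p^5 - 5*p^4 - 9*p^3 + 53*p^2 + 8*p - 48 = (p - 1)*(p^4 - 4*p^3 - 13*p^2 + 40*p + 48) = (p - 1)*(p + 1)*(p^3 - 5*p^2 - 8*p + 48) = (p - 4)*(p - 1)*(p + 1)*(p^2 - p - 12) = (p - 4)*(p - 1)*(p + 1)*(p + 3)*(p - 4)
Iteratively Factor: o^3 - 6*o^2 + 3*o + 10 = (o - 5)*(o^2 - o - 2) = (o - 5)*(o + 1)*(o - 2)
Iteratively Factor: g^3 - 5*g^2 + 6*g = (g)*(g^2 - 5*g + 6) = g*(g - 3)*(g - 2)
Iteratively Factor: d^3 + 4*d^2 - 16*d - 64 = (d + 4)*(d^2 - 16) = (d + 4)^2*(d - 4)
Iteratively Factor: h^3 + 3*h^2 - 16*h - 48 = (h - 4)*(h^2 + 7*h + 12) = (h - 4)*(h + 3)*(h + 4)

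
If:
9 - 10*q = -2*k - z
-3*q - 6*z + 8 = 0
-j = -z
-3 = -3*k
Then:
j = 47/63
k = 1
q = 74/63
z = 47/63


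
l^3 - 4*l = l*(l - 2)*(l + 2)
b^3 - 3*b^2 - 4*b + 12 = (b - 3)*(b - 2)*(b + 2)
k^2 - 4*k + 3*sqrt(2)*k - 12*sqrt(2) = (k - 4)*(k + 3*sqrt(2))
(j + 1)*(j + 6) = j^2 + 7*j + 6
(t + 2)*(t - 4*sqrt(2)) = t^2 - 4*sqrt(2)*t + 2*t - 8*sqrt(2)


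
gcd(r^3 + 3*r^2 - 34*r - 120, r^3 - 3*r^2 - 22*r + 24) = r^2 - 2*r - 24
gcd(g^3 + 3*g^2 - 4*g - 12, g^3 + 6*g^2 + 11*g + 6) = g^2 + 5*g + 6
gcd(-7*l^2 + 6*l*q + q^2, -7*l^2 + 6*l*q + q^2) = -7*l^2 + 6*l*q + q^2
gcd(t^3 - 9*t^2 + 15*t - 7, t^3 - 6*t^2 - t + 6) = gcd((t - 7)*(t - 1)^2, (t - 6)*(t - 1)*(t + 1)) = t - 1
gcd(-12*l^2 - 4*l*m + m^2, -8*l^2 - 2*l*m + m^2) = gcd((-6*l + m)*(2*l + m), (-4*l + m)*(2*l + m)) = 2*l + m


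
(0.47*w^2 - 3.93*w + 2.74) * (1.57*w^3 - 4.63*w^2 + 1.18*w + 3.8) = 0.7379*w^5 - 8.3462*w^4 + 23.0523*w^3 - 15.5376*w^2 - 11.7008*w + 10.412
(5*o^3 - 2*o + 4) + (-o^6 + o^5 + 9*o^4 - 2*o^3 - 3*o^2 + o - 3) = -o^6 + o^5 + 9*o^4 + 3*o^3 - 3*o^2 - o + 1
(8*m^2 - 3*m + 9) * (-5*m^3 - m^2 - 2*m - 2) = -40*m^5 + 7*m^4 - 58*m^3 - 19*m^2 - 12*m - 18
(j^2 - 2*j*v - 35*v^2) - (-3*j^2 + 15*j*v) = 4*j^2 - 17*j*v - 35*v^2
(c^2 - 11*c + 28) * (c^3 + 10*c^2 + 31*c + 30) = c^5 - c^4 - 51*c^3 - 31*c^2 + 538*c + 840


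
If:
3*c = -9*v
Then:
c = -3*v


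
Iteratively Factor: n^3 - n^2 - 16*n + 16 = (n - 4)*(n^2 + 3*n - 4) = (n - 4)*(n + 4)*(n - 1)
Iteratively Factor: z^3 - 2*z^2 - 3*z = (z)*(z^2 - 2*z - 3) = z*(z - 3)*(z + 1)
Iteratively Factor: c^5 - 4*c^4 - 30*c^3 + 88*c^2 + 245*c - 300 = (c + 3)*(c^4 - 7*c^3 - 9*c^2 + 115*c - 100) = (c - 5)*(c + 3)*(c^3 - 2*c^2 - 19*c + 20) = (c - 5)*(c - 1)*(c + 3)*(c^2 - c - 20) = (c - 5)^2*(c - 1)*(c + 3)*(c + 4)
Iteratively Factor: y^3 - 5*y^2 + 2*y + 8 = (y + 1)*(y^2 - 6*y + 8) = (y - 2)*(y + 1)*(y - 4)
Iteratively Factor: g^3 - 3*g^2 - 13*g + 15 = (g - 1)*(g^2 - 2*g - 15) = (g - 1)*(g + 3)*(g - 5)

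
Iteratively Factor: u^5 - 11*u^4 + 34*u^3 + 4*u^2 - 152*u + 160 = (u + 2)*(u^4 - 13*u^3 + 60*u^2 - 116*u + 80) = (u - 2)*(u + 2)*(u^3 - 11*u^2 + 38*u - 40) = (u - 2)^2*(u + 2)*(u^2 - 9*u + 20) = (u - 5)*(u - 2)^2*(u + 2)*(u - 4)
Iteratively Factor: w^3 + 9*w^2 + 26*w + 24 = (w + 3)*(w^2 + 6*w + 8) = (w + 2)*(w + 3)*(w + 4)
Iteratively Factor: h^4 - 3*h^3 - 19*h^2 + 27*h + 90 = (h - 5)*(h^3 + 2*h^2 - 9*h - 18) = (h - 5)*(h + 2)*(h^2 - 9) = (h - 5)*(h - 3)*(h + 2)*(h + 3)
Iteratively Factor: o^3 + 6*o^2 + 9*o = (o)*(o^2 + 6*o + 9) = o*(o + 3)*(o + 3)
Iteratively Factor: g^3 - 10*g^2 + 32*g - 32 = (g - 4)*(g^2 - 6*g + 8) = (g - 4)^2*(g - 2)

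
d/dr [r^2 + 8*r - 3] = 2*r + 8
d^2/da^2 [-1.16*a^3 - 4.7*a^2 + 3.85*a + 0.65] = -6.96*a - 9.4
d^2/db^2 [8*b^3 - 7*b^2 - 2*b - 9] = 48*b - 14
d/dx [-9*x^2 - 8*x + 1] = -18*x - 8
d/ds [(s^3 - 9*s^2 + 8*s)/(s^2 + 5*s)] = (s^2 + 10*s - 53)/(s^2 + 10*s + 25)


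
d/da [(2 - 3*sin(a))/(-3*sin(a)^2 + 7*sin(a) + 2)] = (-9*sin(a)^2 + 12*sin(a) - 20)*cos(a)/(3*sin(a)^2 - 7*sin(a) - 2)^2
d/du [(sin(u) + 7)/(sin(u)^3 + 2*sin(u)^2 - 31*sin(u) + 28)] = (5 - 2*sin(u))*cos(u)/((sin(u) - 4)^2*(sin(u) - 1)^2)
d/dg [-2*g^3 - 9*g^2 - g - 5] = -6*g^2 - 18*g - 1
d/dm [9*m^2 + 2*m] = 18*m + 2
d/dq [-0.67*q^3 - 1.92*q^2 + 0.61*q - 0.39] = -2.01*q^2 - 3.84*q + 0.61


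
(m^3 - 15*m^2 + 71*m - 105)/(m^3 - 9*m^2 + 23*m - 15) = (m - 7)/(m - 1)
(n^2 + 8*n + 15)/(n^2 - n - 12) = (n + 5)/(n - 4)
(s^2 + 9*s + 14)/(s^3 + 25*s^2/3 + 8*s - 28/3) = 3/(3*s - 2)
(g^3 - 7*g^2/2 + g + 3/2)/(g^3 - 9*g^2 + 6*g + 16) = (g^3 - 7*g^2/2 + g + 3/2)/(g^3 - 9*g^2 + 6*g + 16)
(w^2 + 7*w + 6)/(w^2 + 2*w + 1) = (w + 6)/(w + 1)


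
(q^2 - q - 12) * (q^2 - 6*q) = q^4 - 7*q^3 - 6*q^2 + 72*q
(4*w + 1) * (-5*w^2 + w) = -20*w^3 - w^2 + w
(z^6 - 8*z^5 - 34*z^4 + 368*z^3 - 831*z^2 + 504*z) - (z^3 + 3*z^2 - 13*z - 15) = z^6 - 8*z^5 - 34*z^4 + 367*z^3 - 834*z^2 + 517*z + 15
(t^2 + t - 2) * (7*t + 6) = 7*t^3 + 13*t^2 - 8*t - 12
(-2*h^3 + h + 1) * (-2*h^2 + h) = 4*h^5 - 2*h^4 - 2*h^3 - h^2 + h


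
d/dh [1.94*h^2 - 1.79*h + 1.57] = 3.88*h - 1.79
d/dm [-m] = -1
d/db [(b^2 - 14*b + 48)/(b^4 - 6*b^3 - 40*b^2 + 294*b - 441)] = 2*(-b^4 + 21*b^3 - 117*b^2 - 52*b + 1323)/(b^7 - 9*b^6 - 71*b^5 + 855*b^4 - 245*b^3 - 18963*b^2 + 64827*b - 64827)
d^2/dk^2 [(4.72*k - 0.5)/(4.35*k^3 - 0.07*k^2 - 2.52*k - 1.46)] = (535.8852*k^5 - 122.15844*k^4 + 105.963536*k^3 + 392.59194*k^2 - 22.476504*k - 40.979848)/(82.312875*k^9 - 3.973725*k^8 - 142.990155*k^7 - 78.276853*k^6 + 85.503096*k^5 + 94.672074*k^4 + 10.269108*k^3 - 28.262388*k^2 - 16.114896*k - 3.112136)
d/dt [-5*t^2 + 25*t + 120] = 25 - 10*t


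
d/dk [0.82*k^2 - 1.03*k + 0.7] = 1.64*k - 1.03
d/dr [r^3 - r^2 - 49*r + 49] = 3*r^2 - 2*r - 49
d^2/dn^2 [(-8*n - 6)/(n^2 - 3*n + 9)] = 4*(-(2*n - 3)^2*(4*n + 3) + 3*(4*n - 3)*(n^2 - 3*n + 9))/(n^2 - 3*n + 9)^3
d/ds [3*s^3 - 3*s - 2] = 9*s^2 - 3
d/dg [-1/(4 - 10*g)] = -5/(2*(5*g - 2)^2)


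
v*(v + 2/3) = v^2 + 2*v/3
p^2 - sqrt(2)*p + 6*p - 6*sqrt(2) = (p + 6)*(p - sqrt(2))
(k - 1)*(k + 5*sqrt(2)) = k^2 - k + 5*sqrt(2)*k - 5*sqrt(2)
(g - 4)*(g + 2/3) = g^2 - 10*g/3 - 8/3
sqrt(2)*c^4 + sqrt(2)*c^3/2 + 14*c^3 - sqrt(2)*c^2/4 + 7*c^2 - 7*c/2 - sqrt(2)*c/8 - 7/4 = (c - 1/2)*(c + 1/2)*(c + 7*sqrt(2))*(sqrt(2)*c + sqrt(2)/2)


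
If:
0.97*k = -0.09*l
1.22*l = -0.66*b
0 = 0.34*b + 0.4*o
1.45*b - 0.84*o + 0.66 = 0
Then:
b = -0.30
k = -0.02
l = 0.16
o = 0.26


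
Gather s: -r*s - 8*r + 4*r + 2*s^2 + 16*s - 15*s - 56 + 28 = -4*r + 2*s^2 + s*(1 - r) - 28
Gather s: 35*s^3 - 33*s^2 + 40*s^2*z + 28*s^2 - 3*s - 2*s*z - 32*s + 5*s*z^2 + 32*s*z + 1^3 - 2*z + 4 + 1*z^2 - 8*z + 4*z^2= 35*s^3 + s^2*(40*z - 5) + s*(5*z^2 + 30*z - 35) + 5*z^2 - 10*z + 5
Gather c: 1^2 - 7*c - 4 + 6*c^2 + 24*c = 6*c^2 + 17*c - 3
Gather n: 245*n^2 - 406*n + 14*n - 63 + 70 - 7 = 245*n^2 - 392*n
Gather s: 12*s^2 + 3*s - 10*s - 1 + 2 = 12*s^2 - 7*s + 1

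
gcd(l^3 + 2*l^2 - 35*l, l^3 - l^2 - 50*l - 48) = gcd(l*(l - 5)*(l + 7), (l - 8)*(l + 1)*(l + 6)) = 1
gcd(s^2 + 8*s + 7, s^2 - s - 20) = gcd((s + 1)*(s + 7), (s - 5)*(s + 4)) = 1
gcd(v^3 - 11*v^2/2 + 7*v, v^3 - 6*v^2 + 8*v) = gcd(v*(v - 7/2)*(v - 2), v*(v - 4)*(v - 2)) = v^2 - 2*v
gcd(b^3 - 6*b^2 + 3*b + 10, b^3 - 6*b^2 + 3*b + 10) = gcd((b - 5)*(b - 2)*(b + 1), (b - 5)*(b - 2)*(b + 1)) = b^3 - 6*b^2 + 3*b + 10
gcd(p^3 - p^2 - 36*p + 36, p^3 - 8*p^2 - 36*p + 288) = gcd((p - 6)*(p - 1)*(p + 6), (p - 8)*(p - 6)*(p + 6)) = p^2 - 36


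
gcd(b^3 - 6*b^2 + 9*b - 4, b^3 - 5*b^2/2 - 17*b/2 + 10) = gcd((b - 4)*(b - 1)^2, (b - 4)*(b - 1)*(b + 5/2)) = b^2 - 5*b + 4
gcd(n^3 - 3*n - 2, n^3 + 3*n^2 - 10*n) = n - 2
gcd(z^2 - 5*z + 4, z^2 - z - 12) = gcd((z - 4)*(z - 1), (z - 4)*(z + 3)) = z - 4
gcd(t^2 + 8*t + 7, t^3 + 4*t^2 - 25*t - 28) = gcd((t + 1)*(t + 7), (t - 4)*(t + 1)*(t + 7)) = t^2 + 8*t + 7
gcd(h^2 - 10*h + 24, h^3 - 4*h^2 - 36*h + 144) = h^2 - 10*h + 24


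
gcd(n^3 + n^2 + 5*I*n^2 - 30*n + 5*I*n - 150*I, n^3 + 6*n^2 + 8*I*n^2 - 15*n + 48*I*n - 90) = n^2 + n*(6 + 5*I) + 30*I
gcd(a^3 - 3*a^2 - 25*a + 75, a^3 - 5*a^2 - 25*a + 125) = a^2 - 25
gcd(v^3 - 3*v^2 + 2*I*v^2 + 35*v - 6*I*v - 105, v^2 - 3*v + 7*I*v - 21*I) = v^2 + v*(-3 + 7*I) - 21*I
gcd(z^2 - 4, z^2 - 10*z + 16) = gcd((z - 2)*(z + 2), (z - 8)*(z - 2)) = z - 2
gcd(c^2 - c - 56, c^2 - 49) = c + 7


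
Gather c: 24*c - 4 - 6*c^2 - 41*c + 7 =-6*c^2 - 17*c + 3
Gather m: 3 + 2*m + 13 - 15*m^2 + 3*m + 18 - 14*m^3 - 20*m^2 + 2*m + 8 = -14*m^3 - 35*m^2 + 7*m + 42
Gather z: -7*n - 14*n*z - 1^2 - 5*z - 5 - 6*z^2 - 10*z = -7*n - 6*z^2 + z*(-14*n - 15) - 6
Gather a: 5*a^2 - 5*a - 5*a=5*a^2 - 10*a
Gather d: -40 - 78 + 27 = -91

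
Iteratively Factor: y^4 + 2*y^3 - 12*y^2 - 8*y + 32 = (y + 2)*(y^3 - 12*y + 16) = (y - 2)*(y + 2)*(y^2 + 2*y - 8) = (y - 2)*(y + 2)*(y + 4)*(y - 2)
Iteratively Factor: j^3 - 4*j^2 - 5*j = (j + 1)*(j^2 - 5*j) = j*(j + 1)*(j - 5)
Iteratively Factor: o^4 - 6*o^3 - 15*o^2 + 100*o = (o + 4)*(o^3 - 10*o^2 + 25*o) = (o - 5)*(o + 4)*(o^2 - 5*o) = (o - 5)^2*(o + 4)*(o)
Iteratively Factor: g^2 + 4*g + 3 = (g + 1)*(g + 3)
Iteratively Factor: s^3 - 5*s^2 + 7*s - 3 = (s - 1)*(s^2 - 4*s + 3) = (s - 1)^2*(s - 3)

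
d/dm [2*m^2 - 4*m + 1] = 4*m - 4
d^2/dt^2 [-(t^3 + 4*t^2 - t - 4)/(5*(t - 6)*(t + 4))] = -14/(t^3 - 18*t^2 + 108*t - 216)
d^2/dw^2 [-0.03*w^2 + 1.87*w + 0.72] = -0.0600000000000000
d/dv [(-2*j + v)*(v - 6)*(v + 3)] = -4*j*v + 6*j + 3*v^2 - 6*v - 18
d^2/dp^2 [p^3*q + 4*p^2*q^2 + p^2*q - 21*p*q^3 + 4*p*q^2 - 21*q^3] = 2*q*(3*p + 4*q + 1)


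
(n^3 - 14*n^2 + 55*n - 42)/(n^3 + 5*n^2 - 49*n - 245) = (n^2 - 7*n + 6)/(n^2 + 12*n + 35)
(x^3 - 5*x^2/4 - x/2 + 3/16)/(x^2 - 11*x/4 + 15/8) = (8*x^2 + 2*x - 1)/(2*(4*x - 5))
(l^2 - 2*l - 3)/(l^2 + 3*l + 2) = (l - 3)/(l + 2)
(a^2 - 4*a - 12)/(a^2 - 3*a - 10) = (a - 6)/(a - 5)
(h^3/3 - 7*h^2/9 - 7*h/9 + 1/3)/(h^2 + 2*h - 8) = (3*h^3 - 7*h^2 - 7*h + 3)/(9*(h^2 + 2*h - 8))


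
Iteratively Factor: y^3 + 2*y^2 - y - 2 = (y + 1)*(y^2 + y - 2) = (y + 1)*(y + 2)*(y - 1)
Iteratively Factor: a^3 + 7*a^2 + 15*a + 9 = (a + 3)*(a^2 + 4*a + 3) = (a + 1)*(a + 3)*(a + 3)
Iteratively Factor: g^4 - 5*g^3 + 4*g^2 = (g)*(g^3 - 5*g^2 + 4*g) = g*(g - 4)*(g^2 - g) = g*(g - 4)*(g - 1)*(g)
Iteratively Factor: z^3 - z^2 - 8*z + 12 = (z - 2)*(z^2 + z - 6) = (z - 2)*(z + 3)*(z - 2)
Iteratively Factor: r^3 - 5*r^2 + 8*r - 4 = (r - 2)*(r^2 - 3*r + 2) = (r - 2)*(r - 1)*(r - 2)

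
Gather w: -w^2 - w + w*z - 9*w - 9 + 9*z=-w^2 + w*(z - 10) + 9*z - 9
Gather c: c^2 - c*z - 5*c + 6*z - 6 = c^2 + c*(-z - 5) + 6*z - 6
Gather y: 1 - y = 1 - y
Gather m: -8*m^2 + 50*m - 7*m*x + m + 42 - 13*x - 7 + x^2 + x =-8*m^2 + m*(51 - 7*x) + x^2 - 12*x + 35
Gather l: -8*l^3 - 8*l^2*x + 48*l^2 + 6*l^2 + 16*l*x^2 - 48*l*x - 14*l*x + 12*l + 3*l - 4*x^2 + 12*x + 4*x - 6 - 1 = -8*l^3 + l^2*(54 - 8*x) + l*(16*x^2 - 62*x + 15) - 4*x^2 + 16*x - 7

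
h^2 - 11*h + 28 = (h - 7)*(h - 4)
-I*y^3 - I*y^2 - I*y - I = (y - I)*(y + I)*(-I*y - I)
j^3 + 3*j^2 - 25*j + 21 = (j - 3)*(j - 1)*(j + 7)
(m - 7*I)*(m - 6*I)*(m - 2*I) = m^3 - 15*I*m^2 - 68*m + 84*I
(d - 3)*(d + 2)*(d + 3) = d^3 + 2*d^2 - 9*d - 18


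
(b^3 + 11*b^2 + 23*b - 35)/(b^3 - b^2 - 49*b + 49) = (b + 5)/(b - 7)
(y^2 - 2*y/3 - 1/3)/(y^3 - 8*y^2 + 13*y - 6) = (y + 1/3)/(y^2 - 7*y + 6)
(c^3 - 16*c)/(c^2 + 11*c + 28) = c*(c - 4)/(c + 7)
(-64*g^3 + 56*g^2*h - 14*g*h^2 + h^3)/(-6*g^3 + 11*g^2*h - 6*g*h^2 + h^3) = (32*g^2 - 12*g*h + h^2)/(3*g^2 - 4*g*h + h^2)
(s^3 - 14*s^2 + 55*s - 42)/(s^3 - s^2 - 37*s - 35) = (s^2 - 7*s + 6)/(s^2 + 6*s + 5)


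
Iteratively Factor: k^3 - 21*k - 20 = (k + 4)*(k^2 - 4*k - 5) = (k - 5)*(k + 4)*(k + 1)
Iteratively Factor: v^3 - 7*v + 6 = (v - 1)*(v^2 + v - 6) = (v - 1)*(v + 3)*(v - 2)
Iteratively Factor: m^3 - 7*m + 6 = (m - 1)*(m^2 + m - 6) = (m - 1)*(m + 3)*(m - 2)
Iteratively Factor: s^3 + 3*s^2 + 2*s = (s + 2)*(s^2 + s) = (s + 1)*(s + 2)*(s)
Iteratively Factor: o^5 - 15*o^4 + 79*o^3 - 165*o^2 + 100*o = (o - 4)*(o^4 - 11*o^3 + 35*o^2 - 25*o) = (o - 5)*(o - 4)*(o^3 - 6*o^2 + 5*o) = o*(o - 5)*(o - 4)*(o^2 - 6*o + 5) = o*(o - 5)*(o - 4)*(o - 1)*(o - 5)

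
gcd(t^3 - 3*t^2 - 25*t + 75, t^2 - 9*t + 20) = t - 5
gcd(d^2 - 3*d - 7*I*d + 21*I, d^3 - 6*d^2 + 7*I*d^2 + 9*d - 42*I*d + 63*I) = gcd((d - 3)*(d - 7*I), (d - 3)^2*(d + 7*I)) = d - 3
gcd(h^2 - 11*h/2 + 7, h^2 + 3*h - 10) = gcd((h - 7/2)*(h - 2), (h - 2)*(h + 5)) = h - 2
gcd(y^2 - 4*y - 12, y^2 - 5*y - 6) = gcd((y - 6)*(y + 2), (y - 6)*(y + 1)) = y - 6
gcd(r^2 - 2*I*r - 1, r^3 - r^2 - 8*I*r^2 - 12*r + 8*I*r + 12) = 1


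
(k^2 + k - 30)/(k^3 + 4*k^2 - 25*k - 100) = (k + 6)/(k^2 + 9*k + 20)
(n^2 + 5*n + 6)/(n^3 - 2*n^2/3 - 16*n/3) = 3*(n + 3)/(n*(3*n - 8))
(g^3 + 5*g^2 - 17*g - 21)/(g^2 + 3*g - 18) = (g^2 + 8*g + 7)/(g + 6)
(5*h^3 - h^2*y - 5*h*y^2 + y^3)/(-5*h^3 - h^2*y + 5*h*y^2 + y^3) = (-5*h + y)/(5*h + y)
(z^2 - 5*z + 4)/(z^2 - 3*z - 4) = (z - 1)/(z + 1)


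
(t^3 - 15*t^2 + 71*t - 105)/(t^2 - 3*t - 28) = (t^2 - 8*t + 15)/(t + 4)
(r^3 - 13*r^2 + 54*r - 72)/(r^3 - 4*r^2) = 1 - 9/r + 18/r^2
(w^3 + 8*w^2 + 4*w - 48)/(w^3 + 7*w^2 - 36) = (w + 4)/(w + 3)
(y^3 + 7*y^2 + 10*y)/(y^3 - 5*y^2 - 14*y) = (y + 5)/(y - 7)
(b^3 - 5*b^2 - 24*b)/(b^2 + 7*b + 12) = b*(b - 8)/(b + 4)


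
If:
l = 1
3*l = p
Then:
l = 1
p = 3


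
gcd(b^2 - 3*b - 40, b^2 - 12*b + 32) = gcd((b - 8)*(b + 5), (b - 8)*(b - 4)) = b - 8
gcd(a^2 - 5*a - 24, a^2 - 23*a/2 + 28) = a - 8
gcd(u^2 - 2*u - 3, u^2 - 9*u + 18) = u - 3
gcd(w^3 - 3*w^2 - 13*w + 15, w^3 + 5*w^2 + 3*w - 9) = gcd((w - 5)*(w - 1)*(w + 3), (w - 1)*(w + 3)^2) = w^2 + 2*w - 3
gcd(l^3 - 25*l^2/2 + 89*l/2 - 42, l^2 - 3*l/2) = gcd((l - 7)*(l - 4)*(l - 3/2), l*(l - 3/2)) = l - 3/2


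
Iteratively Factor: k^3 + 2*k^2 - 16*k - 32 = (k + 2)*(k^2 - 16) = (k - 4)*(k + 2)*(k + 4)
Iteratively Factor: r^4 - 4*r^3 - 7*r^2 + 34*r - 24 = (r - 1)*(r^3 - 3*r^2 - 10*r + 24) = (r - 4)*(r - 1)*(r^2 + r - 6) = (r - 4)*(r - 2)*(r - 1)*(r + 3)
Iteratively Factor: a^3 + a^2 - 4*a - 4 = (a + 2)*(a^2 - a - 2) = (a + 1)*(a + 2)*(a - 2)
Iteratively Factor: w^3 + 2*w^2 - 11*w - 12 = (w - 3)*(w^2 + 5*w + 4) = (w - 3)*(w + 4)*(w + 1)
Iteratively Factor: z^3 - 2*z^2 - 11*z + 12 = (z - 4)*(z^2 + 2*z - 3) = (z - 4)*(z + 3)*(z - 1)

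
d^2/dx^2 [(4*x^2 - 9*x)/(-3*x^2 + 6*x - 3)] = 2*(x + 14)/(3*(x^4 - 4*x^3 + 6*x^2 - 4*x + 1))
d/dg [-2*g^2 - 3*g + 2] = -4*g - 3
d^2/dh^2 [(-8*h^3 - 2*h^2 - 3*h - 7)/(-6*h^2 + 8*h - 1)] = 4*(334*h^3 + 264*h^2 - 519*h + 216)/(216*h^6 - 864*h^5 + 1260*h^4 - 800*h^3 + 210*h^2 - 24*h + 1)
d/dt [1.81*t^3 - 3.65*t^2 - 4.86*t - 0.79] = 5.43*t^2 - 7.3*t - 4.86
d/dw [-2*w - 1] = -2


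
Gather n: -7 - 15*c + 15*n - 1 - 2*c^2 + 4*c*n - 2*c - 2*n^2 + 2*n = -2*c^2 - 17*c - 2*n^2 + n*(4*c + 17) - 8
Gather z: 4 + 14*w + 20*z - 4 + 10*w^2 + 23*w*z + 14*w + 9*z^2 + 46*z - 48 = 10*w^2 + 28*w + 9*z^2 + z*(23*w + 66) - 48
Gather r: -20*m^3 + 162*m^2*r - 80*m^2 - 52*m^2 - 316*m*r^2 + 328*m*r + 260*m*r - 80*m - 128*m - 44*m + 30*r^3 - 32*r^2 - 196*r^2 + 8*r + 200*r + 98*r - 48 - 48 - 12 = -20*m^3 - 132*m^2 - 252*m + 30*r^3 + r^2*(-316*m - 228) + r*(162*m^2 + 588*m + 306) - 108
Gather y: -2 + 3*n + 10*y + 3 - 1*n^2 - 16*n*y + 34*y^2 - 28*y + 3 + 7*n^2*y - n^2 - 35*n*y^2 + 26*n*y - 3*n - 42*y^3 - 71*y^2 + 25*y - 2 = -2*n^2 - 42*y^3 + y^2*(-35*n - 37) + y*(7*n^2 + 10*n + 7) + 2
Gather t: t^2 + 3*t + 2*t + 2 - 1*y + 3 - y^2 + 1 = t^2 + 5*t - y^2 - y + 6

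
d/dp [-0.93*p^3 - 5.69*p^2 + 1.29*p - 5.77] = -2.79*p^2 - 11.38*p + 1.29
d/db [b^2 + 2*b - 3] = 2*b + 2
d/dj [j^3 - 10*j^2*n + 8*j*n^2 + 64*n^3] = 3*j^2 - 20*j*n + 8*n^2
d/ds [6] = 0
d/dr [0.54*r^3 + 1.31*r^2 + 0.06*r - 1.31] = 1.62*r^2 + 2.62*r + 0.06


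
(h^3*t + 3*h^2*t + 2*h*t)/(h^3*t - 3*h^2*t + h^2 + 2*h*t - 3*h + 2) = h*t*(h^2 + 3*h + 2)/(h^3*t - 3*h^2*t + h^2 + 2*h*t - 3*h + 2)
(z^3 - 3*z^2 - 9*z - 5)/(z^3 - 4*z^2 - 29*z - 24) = (z^2 - 4*z - 5)/(z^2 - 5*z - 24)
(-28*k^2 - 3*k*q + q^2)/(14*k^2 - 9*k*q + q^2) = (4*k + q)/(-2*k + q)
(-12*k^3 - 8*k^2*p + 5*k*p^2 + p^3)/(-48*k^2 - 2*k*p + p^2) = (-2*k^2 - k*p + p^2)/(-8*k + p)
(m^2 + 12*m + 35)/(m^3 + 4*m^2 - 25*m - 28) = (m + 5)/(m^2 - 3*m - 4)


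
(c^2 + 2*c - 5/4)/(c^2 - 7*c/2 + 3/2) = (c + 5/2)/(c - 3)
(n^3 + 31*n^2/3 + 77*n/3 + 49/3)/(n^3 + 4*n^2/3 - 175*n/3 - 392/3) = (n + 1)/(n - 8)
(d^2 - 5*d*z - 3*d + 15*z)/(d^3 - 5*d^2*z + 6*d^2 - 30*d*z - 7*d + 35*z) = (d - 3)/(d^2 + 6*d - 7)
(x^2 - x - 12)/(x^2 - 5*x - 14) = (-x^2 + x + 12)/(-x^2 + 5*x + 14)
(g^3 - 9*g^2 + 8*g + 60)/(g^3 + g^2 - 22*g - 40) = (g - 6)/(g + 4)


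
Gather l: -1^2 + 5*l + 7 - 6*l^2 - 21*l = -6*l^2 - 16*l + 6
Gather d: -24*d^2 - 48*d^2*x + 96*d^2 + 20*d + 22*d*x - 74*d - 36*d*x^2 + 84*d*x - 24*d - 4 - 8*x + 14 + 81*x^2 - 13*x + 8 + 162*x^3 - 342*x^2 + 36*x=d^2*(72 - 48*x) + d*(-36*x^2 + 106*x - 78) + 162*x^3 - 261*x^2 + 15*x + 18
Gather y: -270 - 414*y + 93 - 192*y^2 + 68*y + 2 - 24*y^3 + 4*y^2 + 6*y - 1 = -24*y^3 - 188*y^2 - 340*y - 176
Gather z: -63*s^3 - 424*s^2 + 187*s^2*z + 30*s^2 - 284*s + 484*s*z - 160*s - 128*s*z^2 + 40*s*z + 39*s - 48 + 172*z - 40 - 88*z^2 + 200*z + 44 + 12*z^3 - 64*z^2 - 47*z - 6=-63*s^3 - 394*s^2 - 405*s + 12*z^3 + z^2*(-128*s - 152) + z*(187*s^2 + 524*s + 325) - 50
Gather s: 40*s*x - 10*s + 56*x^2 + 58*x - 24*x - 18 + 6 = s*(40*x - 10) + 56*x^2 + 34*x - 12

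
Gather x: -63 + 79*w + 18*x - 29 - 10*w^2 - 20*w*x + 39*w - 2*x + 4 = -10*w^2 + 118*w + x*(16 - 20*w) - 88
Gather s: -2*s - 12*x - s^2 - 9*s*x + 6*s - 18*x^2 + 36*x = -s^2 + s*(4 - 9*x) - 18*x^2 + 24*x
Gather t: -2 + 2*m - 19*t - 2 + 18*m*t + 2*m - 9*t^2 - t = 4*m - 9*t^2 + t*(18*m - 20) - 4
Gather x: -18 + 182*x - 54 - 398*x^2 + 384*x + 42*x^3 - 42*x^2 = 42*x^3 - 440*x^2 + 566*x - 72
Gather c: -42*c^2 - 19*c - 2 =-42*c^2 - 19*c - 2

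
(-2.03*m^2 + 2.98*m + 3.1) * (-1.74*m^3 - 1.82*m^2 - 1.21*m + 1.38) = 3.5322*m^5 - 1.4906*m^4 - 8.3613*m^3 - 12.0492*m^2 + 0.3614*m + 4.278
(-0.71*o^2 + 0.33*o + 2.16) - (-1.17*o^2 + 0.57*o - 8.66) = 0.46*o^2 - 0.24*o + 10.82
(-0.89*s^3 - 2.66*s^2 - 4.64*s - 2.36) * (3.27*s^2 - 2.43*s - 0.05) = -2.9103*s^5 - 6.5355*s^4 - 8.6645*s^3 + 3.691*s^2 + 5.9668*s + 0.118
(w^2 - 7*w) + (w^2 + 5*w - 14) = 2*w^2 - 2*w - 14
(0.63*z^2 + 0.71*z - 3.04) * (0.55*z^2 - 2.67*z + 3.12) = 0.3465*z^4 - 1.2916*z^3 - 1.6021*z^2 + 10.332*z - 9.4848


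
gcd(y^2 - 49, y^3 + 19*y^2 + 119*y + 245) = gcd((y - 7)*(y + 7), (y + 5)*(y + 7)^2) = y + 7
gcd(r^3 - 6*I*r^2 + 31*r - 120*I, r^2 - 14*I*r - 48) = r - 8*I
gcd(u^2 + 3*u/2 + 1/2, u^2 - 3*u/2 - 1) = u + 1/2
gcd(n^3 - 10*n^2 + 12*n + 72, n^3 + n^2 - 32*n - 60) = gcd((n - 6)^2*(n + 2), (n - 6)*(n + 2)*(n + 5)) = n^2 - 4*n - 12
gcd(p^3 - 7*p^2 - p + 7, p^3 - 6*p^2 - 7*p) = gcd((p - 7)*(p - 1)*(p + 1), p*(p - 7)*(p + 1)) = p^2 - 6*p - 7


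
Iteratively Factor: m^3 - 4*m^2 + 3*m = (m - 1)*(m^2 - 3*m) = m*(m - 1)*(m - 3)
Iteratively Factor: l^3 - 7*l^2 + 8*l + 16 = (l + 1)*(l^2 - 8*l + 16) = (l - 4)*(l + 1)*(l - 4)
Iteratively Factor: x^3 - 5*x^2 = (x)*(x^2 - 5*x) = x^2*(x - 5)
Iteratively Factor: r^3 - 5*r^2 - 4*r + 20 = (r - 2)*(r^2 - 3*r - 10) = (r - 2)*(r + 2)*(r - 5)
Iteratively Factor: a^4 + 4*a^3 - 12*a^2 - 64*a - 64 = (a + 2)*(a^3 + 2*a^2 - 16*a - 32) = (a + 2)^2*(a^2 - 16) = (a - 4)*(a + 2)^2*(a + 4)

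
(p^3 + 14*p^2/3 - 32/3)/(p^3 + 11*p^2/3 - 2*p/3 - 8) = (p + 4)/(p + 3)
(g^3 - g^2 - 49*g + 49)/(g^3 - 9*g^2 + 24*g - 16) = (g^2 - 49)/(g^2 - 8*g + 16)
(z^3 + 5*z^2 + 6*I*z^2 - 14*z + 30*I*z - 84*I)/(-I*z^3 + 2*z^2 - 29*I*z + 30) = I*(z^2 + 5*z - 14)/(z^2 - 4*I*z + 5)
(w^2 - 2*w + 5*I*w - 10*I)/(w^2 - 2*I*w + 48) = (w^2 + w*(-2 + 5*I) - 10*I)/(w^2 - 2*I*w + 48)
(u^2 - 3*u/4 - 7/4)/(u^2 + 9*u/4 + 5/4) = (4*u - 7)/(4*u + 5)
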